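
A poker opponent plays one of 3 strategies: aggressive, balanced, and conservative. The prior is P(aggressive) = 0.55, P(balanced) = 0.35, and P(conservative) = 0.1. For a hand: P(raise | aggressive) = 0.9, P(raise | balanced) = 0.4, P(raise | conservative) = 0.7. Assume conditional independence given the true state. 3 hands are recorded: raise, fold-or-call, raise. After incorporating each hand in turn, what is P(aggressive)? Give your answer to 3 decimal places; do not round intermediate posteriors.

Apply Bayes' rule sequentially, carrying P(aggressive) forward.
After 'raise': normaliser = 0.9·0.5500 + 0.4·0.3500 + 0.7·0.1000; P(aggressive) ≈ 0.7021, P(balanced) ≈ 0.1986, P(conservative) ≈ 0.0993
After 'fold-or-call': normaliser = 0.1·0.7021 + 0.6·0.1986 + 0.3·0.0993; P(aggressive) ≈ 0.3204, P(balanced) ≈ 0.5437, P(conservative) ≈ 0.1359
After 'raise': normaliser = 0.9·0.3204 + 0.4·0.5437 + 0.7·0.1359; P(aggressive) ≈ 0.4798, P(balanced) ≈ 0.3619, P(conservative) ≈ 0.1583

0.480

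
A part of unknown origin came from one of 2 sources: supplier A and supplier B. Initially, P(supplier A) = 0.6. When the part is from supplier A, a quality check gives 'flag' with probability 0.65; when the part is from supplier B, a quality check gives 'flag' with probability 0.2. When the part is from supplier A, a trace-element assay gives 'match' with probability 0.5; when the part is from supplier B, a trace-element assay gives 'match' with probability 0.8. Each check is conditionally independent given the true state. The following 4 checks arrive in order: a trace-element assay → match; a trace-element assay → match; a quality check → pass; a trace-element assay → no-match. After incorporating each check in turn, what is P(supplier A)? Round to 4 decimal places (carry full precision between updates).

0.3906

Each posterior becomes the prior for the next update.
After a trace-element assay='match': P(supplier A) = 0.5·0.6000 / (0.5·0.6000 + 0.8·0.4000) ≈ 0.4839
After a trace-element assay='match': P(supplier A) = 0.5·0.4839 / (0.5·0.4839 + 0.8·0.5161) ≈ 0.3695
After a quality check='pass': P(supplier A) = 0.35·0.3695 / (0.35·0.3695 + 0.8·0.6305) ≈ 0.2040
After a trace-element assay='no-match': P(supplier A) = 0.5·0.2040 / (0.5·0.2040 + 0.2·0.7960) ≈ 0.3906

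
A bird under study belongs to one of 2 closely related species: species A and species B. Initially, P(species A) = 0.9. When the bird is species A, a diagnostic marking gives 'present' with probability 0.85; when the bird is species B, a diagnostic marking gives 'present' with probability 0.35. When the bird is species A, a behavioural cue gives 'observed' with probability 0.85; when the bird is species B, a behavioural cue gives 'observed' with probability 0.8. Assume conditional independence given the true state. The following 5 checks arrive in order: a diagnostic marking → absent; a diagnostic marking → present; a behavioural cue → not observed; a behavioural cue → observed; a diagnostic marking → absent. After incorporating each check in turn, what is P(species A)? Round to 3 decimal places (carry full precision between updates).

0.481

After a diagnostic marking='absent': P(species A) = 0.15·0.9000 / (0.15·0.9000 + 0.65·0.1000) ≈ 0.6750
After a diagnostic marking='present': P(species A) = 0.85·0.6750 / (0.85·0.6750 + 0.35·0.3250) ≈ 0.8345
After a behavioural cue='not observed': P(species A) = 0.15·0.8345 / (0.15·0.8345 + 0.2·0.1655) ≈ 0.7909
After a behavioural cue='observed': P(species A) = 0.85·0.7909 / (0.85·0.7909 + 0.8·0.2091) ≈ 0.8008
After a diagnostic marking='absent': P(species A) = 0.15·0.8008 / (0.15·0.8008 + 0.65·0.1992) ≈ 0.4812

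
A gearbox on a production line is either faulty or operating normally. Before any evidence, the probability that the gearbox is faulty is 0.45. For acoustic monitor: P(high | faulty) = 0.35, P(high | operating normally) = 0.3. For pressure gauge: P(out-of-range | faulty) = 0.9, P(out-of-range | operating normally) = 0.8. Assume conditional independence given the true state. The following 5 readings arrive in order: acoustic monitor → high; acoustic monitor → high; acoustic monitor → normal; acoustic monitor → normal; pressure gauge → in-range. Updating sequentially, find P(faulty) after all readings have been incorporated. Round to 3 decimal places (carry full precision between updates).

After acoustic monitor='high': P(faulty) = 0.35·0.4500 / (0.35·0.4500 + 0.3·0.5500) ≈ 0.4884
After acoustic monitor='high': P(faulty) = 0.35·0.4884 / (0.35·0.4884 + 0.3·0.5116) ≈ 0.5269
After acoustic monitor='normal': P(faulty) = 0.65·0.5269 / (0.65·0.5269 + 0.7·0.4731) ≈ 0.5084
After acoustic monitor='normal': P(faulty) = 0.65·0.5084 / (0.65·0.5084 + 0.7·0.4916) ≈ 0.4899
After pressure gauge='in-range': P(faulty) = 0.1·0.4899 / (0.1·0.4899 + 0.2·0.5101) ≈ 0.3244

0.324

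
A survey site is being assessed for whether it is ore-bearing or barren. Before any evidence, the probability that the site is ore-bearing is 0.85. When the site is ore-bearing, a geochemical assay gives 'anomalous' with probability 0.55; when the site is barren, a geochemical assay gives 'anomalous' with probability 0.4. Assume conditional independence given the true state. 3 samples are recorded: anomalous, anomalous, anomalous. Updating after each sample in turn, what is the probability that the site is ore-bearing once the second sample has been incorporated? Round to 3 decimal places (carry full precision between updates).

After 'anomalous': P(ore) = 0.55·0.8500 / (0.55·0.8500 + 0.4·0.1500) ≈ 0.8863
After 'anomalous': P(ore) = 0.55·0.8863 / (0.55·0.8863 + 0.4·0.1137) ≈ 0.9146

0.915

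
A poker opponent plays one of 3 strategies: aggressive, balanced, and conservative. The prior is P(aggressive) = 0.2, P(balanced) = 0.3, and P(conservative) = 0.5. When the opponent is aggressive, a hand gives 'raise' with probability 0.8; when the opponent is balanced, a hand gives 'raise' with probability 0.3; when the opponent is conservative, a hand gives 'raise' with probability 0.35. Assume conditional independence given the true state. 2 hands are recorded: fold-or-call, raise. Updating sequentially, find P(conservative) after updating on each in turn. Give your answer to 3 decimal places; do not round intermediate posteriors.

After 'fold-or-call': normaliser = 0.2·0.2000 + 0.7·0.3000 + 0.65·0.5000; P(aggressive) ≈ 0.0696, P(balanced) ≈ 0.3652, P(conservative) ≈ 0.5652
After 'raise': normaliser = 0.8·0.0696 + 0.3·0.3652 + 0.35·0.5652; P(aggressive) ≈ 0.1533, P(balanced) ≈ 0.3018, P(conservative) ≈ 0.5449

0.545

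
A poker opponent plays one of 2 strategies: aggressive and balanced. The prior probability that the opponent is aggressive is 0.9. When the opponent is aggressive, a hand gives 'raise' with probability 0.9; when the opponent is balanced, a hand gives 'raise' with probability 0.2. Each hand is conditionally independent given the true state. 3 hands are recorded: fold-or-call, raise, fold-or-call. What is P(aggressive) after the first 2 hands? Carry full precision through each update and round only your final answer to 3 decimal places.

After 'fold-or-call': P(aggressive) = 0.1·0.9000 / (0.1·0.9000 + 0.8·0.1000) ≈ 0.5294
After 'raise': P(aggressive) = 0.9·0.5294 / (0.9·0.5294 + 0.2·0.4706) ≈ 0.8351

0.835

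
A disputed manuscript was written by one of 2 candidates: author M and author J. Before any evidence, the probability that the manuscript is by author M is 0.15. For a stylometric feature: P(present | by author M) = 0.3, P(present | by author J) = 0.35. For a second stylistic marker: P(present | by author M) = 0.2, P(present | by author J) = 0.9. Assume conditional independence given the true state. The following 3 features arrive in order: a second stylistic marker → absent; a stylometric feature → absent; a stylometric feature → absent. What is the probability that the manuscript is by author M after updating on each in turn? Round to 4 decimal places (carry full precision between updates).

After a second stylistic marker='absent': P(author M) = 0.8·0.1500 / (0.8·0.1500 + 0.1·0.8500) ≈ 0.5854
After a stylometric feature='absent': P(author M) = 0.7·0.5854 / (0.7·0.5854 + 0.65·0.4146) ≈ 0.6032
After a stylometric feature='absent': P(author M) = 0.7·0.6032 / (0.7·0.6032 + 0.65·0.3968) ≈ 0.6208

0.6208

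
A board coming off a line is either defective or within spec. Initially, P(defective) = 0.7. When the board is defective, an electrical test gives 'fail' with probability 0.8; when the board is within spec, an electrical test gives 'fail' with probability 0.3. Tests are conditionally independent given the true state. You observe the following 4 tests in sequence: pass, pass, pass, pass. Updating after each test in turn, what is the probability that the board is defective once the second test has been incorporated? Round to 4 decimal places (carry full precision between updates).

0.1600

After 'pass': P(defective) = 0.2·0.7000 / (0.2·0.7000 + 0.7·0.3000) ≈ 0.4000
After 'pass': P(defective) = 0.2·0.4000 / (0.2·0.4000 + 0.7·0.6000) ≈ 0.1600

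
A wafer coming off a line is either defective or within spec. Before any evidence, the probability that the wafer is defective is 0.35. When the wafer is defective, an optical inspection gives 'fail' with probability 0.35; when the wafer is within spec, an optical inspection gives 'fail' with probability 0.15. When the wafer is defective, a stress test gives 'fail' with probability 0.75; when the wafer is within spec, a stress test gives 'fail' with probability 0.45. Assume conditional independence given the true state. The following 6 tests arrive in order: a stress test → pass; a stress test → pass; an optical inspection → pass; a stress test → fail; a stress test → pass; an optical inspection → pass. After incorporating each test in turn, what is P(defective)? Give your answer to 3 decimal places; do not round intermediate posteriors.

After a stress test='pass': P(defective) = 0.25·0.3500 / (0.25·0.3500 + 0.55·0.6500) ≈ 0.1966
After a stress test='pass': P(defective) = 0.25·0.1966 / (0.25·0.1966 + 0.55·0.8034) ≈ 0.1001
After an optical inspection='pass': P(defective) = 0.65·0.1001 / (0.65·0.1001 + 0.85·0.8999) ≈ 0.0784
After a stress test='fail': P(defective) = 0.75·0.0784 / (0.75·0.0784 + 0.45·0.9216) ≈ 0.1242
After a stress test='pass': P(defective) = 0.25·0.1242 / (0.25·0.1242 + 0.55·0.8758) ≈ 0.0605
After an optical inspection='pass': P(defective) = 0.65·0.0605 / (0.65·0.0605 + 0.85·0.9395) ≈ 0.0470

0.047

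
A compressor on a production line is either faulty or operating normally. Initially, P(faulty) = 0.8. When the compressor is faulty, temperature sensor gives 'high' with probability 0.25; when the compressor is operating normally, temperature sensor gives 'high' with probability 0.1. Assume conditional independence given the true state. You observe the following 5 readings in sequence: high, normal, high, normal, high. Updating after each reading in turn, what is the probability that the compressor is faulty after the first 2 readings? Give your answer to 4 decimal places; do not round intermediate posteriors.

After 'high': P(faulty) = 0.25·0.8000 / (0.25·0.8000 + 0.1·0.2000) ≈ 0.9091
After 'normal': P(faulty) = 0.75·0.9091 / (0.75·0.9091 + 0.9·0.0909) ≈ 0.8929

0.8929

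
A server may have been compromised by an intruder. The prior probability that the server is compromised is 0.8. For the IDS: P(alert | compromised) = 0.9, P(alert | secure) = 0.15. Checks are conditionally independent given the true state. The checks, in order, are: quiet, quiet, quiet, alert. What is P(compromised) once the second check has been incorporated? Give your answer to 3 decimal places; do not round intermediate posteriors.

After 'quiet': P(compromised) = 0.1·0.8000 / (0.1·0.8000 + 0.85·0.2000) ≈ 0.3200
After 'quiet': P(compromised) = 0.1·0.3200 / (0.1·0.3200 + 0.85·0.6800) ≈ 0.0525

0.052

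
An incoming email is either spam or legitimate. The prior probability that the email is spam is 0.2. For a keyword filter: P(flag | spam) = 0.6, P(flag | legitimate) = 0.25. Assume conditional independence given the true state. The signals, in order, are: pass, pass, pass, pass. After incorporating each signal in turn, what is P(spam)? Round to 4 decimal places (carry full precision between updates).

0.0198

After 'pass': P(spam) = 0.4·0.2000 / (0.4·0.2000 + 0.75·0.8000) ≈ 0.1176
After 'pass': P(spam) = 0.4·0.1176 / (0.4·0.1176 + 0.75·0.8824) ≈ 0.0664
After 'pass': P(spam) = 0.4·0.0664 / (0.4·0.0664 + 0.75·0.9336) ≈ 0.0365
After 'pass': P(spam) = 0.4·0.0365 / (0.4·0.0365 + 0.75·0.9635) ≈ 0.0198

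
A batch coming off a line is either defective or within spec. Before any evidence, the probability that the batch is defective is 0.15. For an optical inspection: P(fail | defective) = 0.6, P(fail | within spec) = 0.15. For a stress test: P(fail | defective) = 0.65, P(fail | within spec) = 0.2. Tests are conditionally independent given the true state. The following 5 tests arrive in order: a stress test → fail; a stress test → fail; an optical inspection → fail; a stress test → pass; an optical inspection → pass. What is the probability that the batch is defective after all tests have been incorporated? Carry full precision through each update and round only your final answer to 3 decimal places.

After a stress test='fail': P(defective) = 0.65·0.1500 / (0.65·0.1500 + 0.2·0.8500) ≈ 0.3645
After a stress test='fail': P(defective) = 0.65·0.3645 / (0.65·0.3645 + 0.2·0.6355) ≈ 0.6508
After an optical inspection='fail': P(defective) = 0.6·0.6508 / (0.6·0.6508 + 0.15·0.3492) ≈ 0.8817
After a stress test='pass': P(defective) = 0.35·0.8817 / (0.35·0.8817 + 0.8·0.1183) ≈ 0.7654
After an optical inspection='pass': P(defective) = 0.4·0.7654 / (0.4·0.7654 + 0.85·0.2346) ≈ 0.6055

0.606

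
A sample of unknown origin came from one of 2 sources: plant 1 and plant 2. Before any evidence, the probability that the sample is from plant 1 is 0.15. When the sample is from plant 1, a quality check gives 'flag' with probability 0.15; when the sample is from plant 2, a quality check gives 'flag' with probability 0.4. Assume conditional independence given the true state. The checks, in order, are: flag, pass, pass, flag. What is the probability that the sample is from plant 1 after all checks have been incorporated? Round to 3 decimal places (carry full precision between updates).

0.047

After 'flag': P(plant 1) = 0.15·0.1500 / (0.15·0.1500 + 0.4·0.8500) ≈ 0.0621
After 'pass': P(plant 1) = 0.85·0.0621 / (0.85·0.0621 + 0.6·0.9379) ≈ 0.0857
After 'pass': P(plant 1) = 0.85·0.0857 / (0.85·0.0857 + 0.6·0.9143) ≈ 0.1172
After 'flag': P(plant 1) = 0.15·0.1172 / (0.15·0.1172 + 0.4·0.8828) ≈ 0.0474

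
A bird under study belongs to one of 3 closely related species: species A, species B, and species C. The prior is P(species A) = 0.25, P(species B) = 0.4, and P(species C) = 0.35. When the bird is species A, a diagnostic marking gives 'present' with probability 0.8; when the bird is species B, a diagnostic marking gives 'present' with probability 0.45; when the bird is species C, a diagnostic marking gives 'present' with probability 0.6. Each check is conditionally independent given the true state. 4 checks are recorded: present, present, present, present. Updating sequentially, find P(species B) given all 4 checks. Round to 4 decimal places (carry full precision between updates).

0.0999

After 'present': normaliser = 0.8·0.2500 + 0.45·0.4000 + 0.6·0.3500; P(species A) ≈ 0.3390, P(species B) ≈ 0.3051, P(species C) ≈ 0.3559
After 'present': normaliser = 0.8·0.3390 + 0.45·0.3051 + 0.6·0.3559; P(species A) ≈ 0.4360, P(species B) ≈ 0.2207, P(species C) ≈ 0.3433
After 'present': normaliser = 0.8·0.4360 + 0.45·0.2207 + 0.6·0.3433; P(species A) ≈ 0.5332, P(species B) ≈ 0.1518, P(species C) ≈ 0.3149
After 'present': normaliser = 0.8·0.5332 + 0.45·0.1518 + 0.6·0.3149; P(species A) ≈ 0.6238, P(species B) ≈ 0.0999, P(species C) ≈ 0.2763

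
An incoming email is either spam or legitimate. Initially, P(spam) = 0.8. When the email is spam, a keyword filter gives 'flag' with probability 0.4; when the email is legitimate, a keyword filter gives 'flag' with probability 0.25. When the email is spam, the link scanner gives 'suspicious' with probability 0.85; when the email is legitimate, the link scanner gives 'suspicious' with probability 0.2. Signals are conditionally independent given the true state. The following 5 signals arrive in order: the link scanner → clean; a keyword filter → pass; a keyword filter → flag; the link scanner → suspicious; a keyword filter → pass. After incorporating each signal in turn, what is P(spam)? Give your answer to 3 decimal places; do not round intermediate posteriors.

0.765

Apply Bayes' rule sequentially, carrying P(spam) forward.
After the link scanner='clean': P(spam) = 0.15·0.8000 / (0.15·0.8000 + 0.8·0.2000) ≈ 0.4286
After a keyword filter='pass': P(spam) = 0.6·0.4286 / (0.6·0.4286 + 0.75·0.5714) ≈ 0.3750
After a keyword filter='flag': P(spam) = 0.4·0.3750 / (0.4·0.3750 + 0.25·0.6250) ≈ 0.4898
After the link scanner='suspicious': P(spam) = 0.85·0.4898 / (0.85·0.4898 + 0.2·0.5102) ≈ 0.8031
After a keyword filter='pass': P(spam) = 0.6·0.8031 / (0.6·0.8031 + 0.75·0.1969) ≈ 0.7655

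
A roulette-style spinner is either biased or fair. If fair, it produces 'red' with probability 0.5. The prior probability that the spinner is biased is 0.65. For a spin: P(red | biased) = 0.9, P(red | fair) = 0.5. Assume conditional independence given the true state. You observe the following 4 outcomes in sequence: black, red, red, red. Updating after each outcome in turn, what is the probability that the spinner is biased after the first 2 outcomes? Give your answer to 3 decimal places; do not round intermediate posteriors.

After 'black': P(biased) = 0.1·0.6500 / (0.1·0.6500 + 0.5·0.3500) ≈ 0.2708
After 'red': P(biased) = 0.9·0.2708 / (0.9·0.2708 + 0.5·0.7292) ≈ 0.4007

0.401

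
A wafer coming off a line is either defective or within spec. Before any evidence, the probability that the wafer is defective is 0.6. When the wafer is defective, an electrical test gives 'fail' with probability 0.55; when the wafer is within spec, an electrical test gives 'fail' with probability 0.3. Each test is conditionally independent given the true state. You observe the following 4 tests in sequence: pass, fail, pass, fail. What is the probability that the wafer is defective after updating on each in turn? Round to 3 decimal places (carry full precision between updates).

After 'pass': P(defective) = 0.45·0.6000 / (0.45·0.6000 + 0.7·0.4000) ≈ 0.4909
After 'fail': P(defective) = 0.55·0.4909 / (0.55·0.4909 + 0.3·0.5091) ≈ 0.6387
After 'pass': P(defective) = 0.45·0.6387 / (0.45·0.6387 + 0.7·0.3613) ≈ 0.5319
After 'fail': P(defective) = 0.55·0.5319 / (0.55·0.5319 + 0.3·0.4681) ≈ 0.6757

0.676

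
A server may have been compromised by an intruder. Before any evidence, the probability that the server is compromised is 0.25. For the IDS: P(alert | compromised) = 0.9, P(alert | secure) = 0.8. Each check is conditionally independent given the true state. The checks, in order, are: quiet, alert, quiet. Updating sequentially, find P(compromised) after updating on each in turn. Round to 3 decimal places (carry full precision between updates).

0.086

After 'quiet': P(compromised) = 0.1·0.2500 / (0.1·0.2500 + 0.2·0.7500) ≈ 0.1429
After 'alert': P(compromised) = 0.9·0.1429 / (0.9·0.1429 + 0.8·0.8571) ≈ 0.1579
After 'quiet': P(compromised) = 0.1·0.1579 / (0.1·0.1579 + 0.2·0.8421) ≈ 0.0857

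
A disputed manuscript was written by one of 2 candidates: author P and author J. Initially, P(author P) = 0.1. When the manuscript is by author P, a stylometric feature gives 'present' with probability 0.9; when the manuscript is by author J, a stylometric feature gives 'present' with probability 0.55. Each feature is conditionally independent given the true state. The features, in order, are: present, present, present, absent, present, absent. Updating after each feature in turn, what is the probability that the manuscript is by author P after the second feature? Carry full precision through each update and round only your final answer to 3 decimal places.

0.229

After 'present': P(author P) = 0.9·0.1000 / (0.9·0.1000 + 0.55·0.9000) ≈ 0.1538
After 'present': P(author P) = 0.9·0.1538 / (0.9·0.1538 + 0.55·0.8462) ≈ 0.2293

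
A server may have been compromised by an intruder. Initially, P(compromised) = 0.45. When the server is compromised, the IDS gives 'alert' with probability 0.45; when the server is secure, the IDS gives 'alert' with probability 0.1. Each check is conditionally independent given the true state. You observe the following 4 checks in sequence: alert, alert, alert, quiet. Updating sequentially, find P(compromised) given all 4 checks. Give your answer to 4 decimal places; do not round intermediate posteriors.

0.9785

After 'alert': P(compromised) = 0.45·0.4500 / (0.45·0.4500 + 0.1·0.5500) ≈ 0.7864
After 'alert': P(compromised) = 0.45·0.7864 / (0.45·0.7864 + 0.1·0.2136) ≈ 0.9431
After 'alert': P(compromised) = 0.45·0.9431 / (0.45·0.9431 + 0.1·0.0569) ≈ 0.9868
After 'quiet': P(compromised) = 0.55·0.9868 / (0.55·0.9868 + 0.9·0.0132) ≈ 0.9785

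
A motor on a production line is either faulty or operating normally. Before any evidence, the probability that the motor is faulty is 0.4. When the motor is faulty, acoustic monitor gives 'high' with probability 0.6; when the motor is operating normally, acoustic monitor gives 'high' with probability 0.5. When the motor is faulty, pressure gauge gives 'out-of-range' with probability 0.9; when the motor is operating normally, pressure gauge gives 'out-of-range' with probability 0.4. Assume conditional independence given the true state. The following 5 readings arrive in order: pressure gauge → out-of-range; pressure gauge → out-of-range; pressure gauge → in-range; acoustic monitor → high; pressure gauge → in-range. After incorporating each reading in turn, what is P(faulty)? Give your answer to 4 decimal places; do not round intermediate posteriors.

After pressure gauge='out-of-range': P(faulty) = 0.9·0.4000 / (0.9·0.4000 + 0.4·0.6000) ≈ 0.6000
After pressure gauge='out-of-range': P(faulty) = 0.9·0.6000 / (0.9·0.6000 + 0.4·0.4000) ≈ 0.7714
After pressure gauge='in-range': P(faulty) = 0.1·0.7714 / (0.1·0.7714 + 0.6·0.2286) ≈ 0.3600
After acoustic monitor='high': P(faulty) = 0.6·0.3600 / (0.6·0.3600 + 0.5·0.6400) ≈ 0.4030
After pressure gauge='in-range': P(faulty) = 0.1·0.4030 / (0.1·0.4030 + 0.6·0.5970) ≈ 0.1011

0.1011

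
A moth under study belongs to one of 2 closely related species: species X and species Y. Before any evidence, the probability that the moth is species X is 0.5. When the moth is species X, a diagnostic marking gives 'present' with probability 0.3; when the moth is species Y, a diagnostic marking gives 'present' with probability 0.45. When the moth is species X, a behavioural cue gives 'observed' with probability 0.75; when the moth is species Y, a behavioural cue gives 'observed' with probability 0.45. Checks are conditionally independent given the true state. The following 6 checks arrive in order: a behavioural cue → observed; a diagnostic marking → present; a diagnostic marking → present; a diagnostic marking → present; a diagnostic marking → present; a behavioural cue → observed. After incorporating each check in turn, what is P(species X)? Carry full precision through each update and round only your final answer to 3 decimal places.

0.354

After a behavioural cue='observed': P(species X) = 0.75·0.5000 / (0.75·0.5000 + 0.45·0.5000) ≈ 0.6250
After a diagnostic marking='present': P(species X) = 0.3·0.6250 / (0.3·0.6250 + 0.45·0.3750) ≈ 0.5263
After a diagnostic marking='present': P(species X) = 0.3·0.5263 / (0.3·0.5263 + 0.45·0.4737) ≈ 0.4255
After a diagnostic marking='present': P(species X) = 0.3·0.4255 / (0.3·0.4255 + 0.45·0.5745) ≈ 0.3306
After a diagnostic marking='present': P(species X) = 0.3·0.3306 / (0.3·0.3306 + 0.45·0.6694) ≈ 0.2477
After a behavioural cue='observed': P(species X) = 0.75·0.2477 / (0.75·0.2477 + 0.45·0.7523) ≈ 0.3543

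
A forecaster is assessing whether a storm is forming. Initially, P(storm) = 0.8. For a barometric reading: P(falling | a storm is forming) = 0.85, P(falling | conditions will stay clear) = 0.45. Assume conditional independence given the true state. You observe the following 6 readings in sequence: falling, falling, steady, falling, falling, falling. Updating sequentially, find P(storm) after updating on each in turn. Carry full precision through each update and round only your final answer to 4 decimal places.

After 'falling': P(storm) = 0.85·0.8000 / (0.85·0.8000 + 0.45·0.2000) ≈ 0.8831
After 'falling': P(storm) = 0.85·0.8831 / (0.85·0.8831 + 0.45·0.1169) ≈ 0.9345
After 'steady': P(storm) = 0.15·0.9345 / (0.15·0.9345 + 0.55·0.0655) ≈ 0.7956
After 'falling': P(storm) = 0.85·0.7956 / (0.85·0.7956 + 0.45·0.2044) ≈ 0.8803
After 'falling': P(storm) = 0.85·0.8803 / (0.85·0.8803 + 0.45·0.1197) ≈ 0.9328
After 'falling': P(storm) = 0.85·0.9328 / (0.85·0.9328 + 0.45·0.0672) ≈ 0.9633

0.9633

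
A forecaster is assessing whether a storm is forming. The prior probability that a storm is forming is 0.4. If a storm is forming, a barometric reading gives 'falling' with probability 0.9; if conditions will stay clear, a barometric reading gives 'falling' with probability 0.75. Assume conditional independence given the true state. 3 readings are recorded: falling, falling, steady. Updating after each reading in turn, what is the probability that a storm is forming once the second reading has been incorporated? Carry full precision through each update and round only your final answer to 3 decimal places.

0.490

After 'falling': P(storm) = 0.9·0.4000 / (0.9·0.4000 + 0.75·0.6000) ≈ 0.4444
After 'falling': P(storm) = 0.9·0.4444 / (0.9·0.4444 + 0.75·0.5556) ≈ 0.4898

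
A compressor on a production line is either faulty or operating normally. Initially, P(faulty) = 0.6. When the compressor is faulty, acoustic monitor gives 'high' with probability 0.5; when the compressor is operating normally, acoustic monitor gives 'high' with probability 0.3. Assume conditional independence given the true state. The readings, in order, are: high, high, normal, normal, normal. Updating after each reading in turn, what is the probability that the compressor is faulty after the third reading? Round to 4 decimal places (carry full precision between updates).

After 'high': P(faulty) = 0.5·0.6000 / (0.5·0.6000 + 0.3·0.4000) ≈ 0.7143
After 'high': P(faulty) = 0.5·0.7143 / (0.5·0.7143 + 0.3·0.2857) ≈ 0.8065
After 'normal': P(faulty) = 0.5·0.8065 / (0.5·0.8065 + 0.7·0.1935) ≈ 0.7485

0.7485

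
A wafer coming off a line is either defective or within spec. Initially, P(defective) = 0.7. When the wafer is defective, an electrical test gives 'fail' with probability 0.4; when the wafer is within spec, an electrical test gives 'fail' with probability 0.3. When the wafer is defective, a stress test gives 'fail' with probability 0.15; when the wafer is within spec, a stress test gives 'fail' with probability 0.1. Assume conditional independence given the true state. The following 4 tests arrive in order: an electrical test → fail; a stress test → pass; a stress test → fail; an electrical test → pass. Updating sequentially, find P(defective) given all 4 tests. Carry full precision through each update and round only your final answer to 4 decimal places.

After an electrical test='fail': P(defective) = 0.4·0.7000 / (0.4·0.7000 + 0.3·0.3000) ≈ 0.7568
After a stress test='pass': P(defective) = 0.85·0.7568 / (0.85·0.7568 + 0.9·0.2432) ≈ 0.7461
After a stress test='fail': P(defective) = 0.15·0.7461 / (0.15·0.7461 + 0.1·0.2539) ≈ 0.8151
After an electrical test='pass': P(defective) = 0.6·0.8151 / (0.6·0.8151 + 0.7·0.1849) ≈ 0.7907

0.7907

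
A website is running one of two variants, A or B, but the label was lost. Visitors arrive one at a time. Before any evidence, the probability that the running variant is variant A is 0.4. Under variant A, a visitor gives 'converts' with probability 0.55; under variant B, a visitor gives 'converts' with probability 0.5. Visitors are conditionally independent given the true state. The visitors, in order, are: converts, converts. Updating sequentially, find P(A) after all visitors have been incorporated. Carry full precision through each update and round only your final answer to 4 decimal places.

0.4465

After 'converts': P(A) = 0.55·0.4000 / (0.55·0.4000 + 0.5·0.6000) ≈ 0.4231
After 'converts': P(A) = 0.55·0.4231 / (0.55·0.4231 + 0.5·0.5769) ≈ 0.4465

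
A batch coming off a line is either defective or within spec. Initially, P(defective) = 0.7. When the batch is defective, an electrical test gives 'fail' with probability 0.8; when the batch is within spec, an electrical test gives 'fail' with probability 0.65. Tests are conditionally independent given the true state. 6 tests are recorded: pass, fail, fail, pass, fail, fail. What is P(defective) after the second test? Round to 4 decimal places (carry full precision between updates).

0.6214

After 'pass': P(defective) = 0.2·0.7000 / (0.2·0.7000 + 0.35·0.3000) ≈ 0.5714
After 'fail': P(defective) = 0.8·0.5714 / (0.8·0.5714 + 0.65·0.4286) ≈ 0.6214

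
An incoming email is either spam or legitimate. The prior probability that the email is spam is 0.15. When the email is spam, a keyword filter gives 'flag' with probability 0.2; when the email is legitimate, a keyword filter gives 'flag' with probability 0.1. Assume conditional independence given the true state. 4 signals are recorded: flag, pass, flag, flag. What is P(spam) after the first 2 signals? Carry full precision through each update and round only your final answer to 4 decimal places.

0.2388

After 'flag': P(spam) = 0.2·0.1500 / (0.2·0.1500 + 0.1·0.8500) ≈ 0.2609
After 'pass': P(spam) = 0.8·0.2609 / (0.8·0.2609 + 0.9·0.7391) ≈ 0.2388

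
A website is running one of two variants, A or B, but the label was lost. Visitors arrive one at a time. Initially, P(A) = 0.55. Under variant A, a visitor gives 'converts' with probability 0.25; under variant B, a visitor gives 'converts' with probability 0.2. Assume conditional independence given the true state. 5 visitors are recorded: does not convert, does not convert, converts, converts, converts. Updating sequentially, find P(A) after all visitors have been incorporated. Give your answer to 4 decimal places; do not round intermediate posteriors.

0.6772

Each posterior becomes the prior for the next update.
After 'does not convert': P(A) = 0.75·0.5500 / (0.75·0.5500 + 0.8·0.4500) ≈ 0.5340
After 'does not convert': P(A) = 0.75·0.5340 / (0.75·0.5340 + 0.8·0.4660) ≈ 0.5179
After 'converts': P(A) = 0.25·0.5179 / (0.25·0.5179 + 0.2·0.4821) ≈ 0.5732
After 'converts': P(A) = 0.25·0.5732 / (0.25·0.5732 + 0.2·0.4268) ≈ 0.6267
After 'converts': P(A) = 0.25·0.6267 / (0.25·0.6267 + 0.2·0.3733) ≈ 0.6772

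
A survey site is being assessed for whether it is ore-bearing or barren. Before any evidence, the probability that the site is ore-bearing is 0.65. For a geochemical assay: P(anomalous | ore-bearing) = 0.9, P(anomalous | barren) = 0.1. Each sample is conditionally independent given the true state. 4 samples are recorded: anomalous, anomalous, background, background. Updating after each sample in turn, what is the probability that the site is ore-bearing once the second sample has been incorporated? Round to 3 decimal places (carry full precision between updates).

After 'anomalous': P(ore) = 0.9·0.6500 / (0.9·0.6500 + 0.1·0.3500) ≈ 0.9435
After 'anomalous': P(ore) = 0.9·0.9435 / (0.9·0.9435 + 0.1·0.0565) ≈ 0.9934

0.993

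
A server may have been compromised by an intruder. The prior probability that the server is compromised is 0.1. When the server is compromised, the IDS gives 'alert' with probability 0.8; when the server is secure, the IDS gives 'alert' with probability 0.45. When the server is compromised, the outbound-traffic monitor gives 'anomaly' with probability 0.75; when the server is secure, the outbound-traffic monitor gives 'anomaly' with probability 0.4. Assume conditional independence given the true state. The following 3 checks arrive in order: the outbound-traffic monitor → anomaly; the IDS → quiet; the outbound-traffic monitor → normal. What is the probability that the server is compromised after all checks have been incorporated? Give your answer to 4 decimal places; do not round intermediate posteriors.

After the outbound-traffic monitor='anomaly': P(compromised) = 0.75·0.1000 / (0.75·0.1000 + 0.4·0.9000) ≈ 0.1724
After the IDS='quiet': P(compromised) = 0.2·0.1724 / (0.2·0.1724 + 0.55·0.8276) ≈ 0.0704
After the outbound-traffic monitor='normal': P(compromised) = 0.25·0.0704 / (0.25·0.0704 + 0.6·0.9296) ≈ 0.0306

0.0306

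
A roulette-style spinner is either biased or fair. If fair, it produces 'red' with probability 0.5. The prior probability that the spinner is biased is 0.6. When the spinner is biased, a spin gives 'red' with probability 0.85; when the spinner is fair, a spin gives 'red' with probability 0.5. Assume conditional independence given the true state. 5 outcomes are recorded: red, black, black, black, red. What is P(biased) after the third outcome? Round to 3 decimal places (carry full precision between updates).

After 'red': P(biased) = 0.85·0.6000 / (0.85·0.6000 + 0.5·0.4000) ≈ 0.7183
After 'black': P(biased) = 0.15·0.7183 / (0.15·0.7183 + 0.5·0.2817) ≈ 0.4334
After 'black': P(biased) = 0.15·0.4334 / (0.15·0.4334 + 0.5·0.5666) ≈ 0.1867

0.187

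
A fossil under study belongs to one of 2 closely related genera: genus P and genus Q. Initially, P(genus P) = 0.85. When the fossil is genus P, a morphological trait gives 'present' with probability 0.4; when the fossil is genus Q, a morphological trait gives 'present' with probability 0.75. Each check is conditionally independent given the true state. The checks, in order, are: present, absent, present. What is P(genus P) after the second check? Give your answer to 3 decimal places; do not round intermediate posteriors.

Apply Bayes' rule sequentially, carrying P(genus P) forward.
After 'present': P(genus P) = 0.4·0.8500 / (0.4·0.8500 + 0.75·0.1500) ≈ 0.7514
After 'absent': P(genus P) = 0.6·0.7514 / (0.6·0.7514 + 0.25·0.2486) ≈ 0.8788

0.879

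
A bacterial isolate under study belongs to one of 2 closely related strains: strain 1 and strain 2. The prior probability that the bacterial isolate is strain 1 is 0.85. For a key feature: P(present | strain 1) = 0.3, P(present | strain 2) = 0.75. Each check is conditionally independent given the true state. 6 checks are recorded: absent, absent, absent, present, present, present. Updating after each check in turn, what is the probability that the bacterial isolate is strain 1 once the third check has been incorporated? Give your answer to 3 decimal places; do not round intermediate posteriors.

0.992

After 'absent': P(strain 1) = 0.7·0.8500 / (0.7·0.8500 + 0.25·0.1500) ≈ 0.9407
After 'absent': P(strain 1) = 0.7·0.9407 / (0.7·0.9407 + 0.25·0.0593) ≈ 0.9780
After 'absent': P(strain 1) = 0.7·0.9780 / (0.7·0.9780 + 0.25·0.0220) ≈ 0.9920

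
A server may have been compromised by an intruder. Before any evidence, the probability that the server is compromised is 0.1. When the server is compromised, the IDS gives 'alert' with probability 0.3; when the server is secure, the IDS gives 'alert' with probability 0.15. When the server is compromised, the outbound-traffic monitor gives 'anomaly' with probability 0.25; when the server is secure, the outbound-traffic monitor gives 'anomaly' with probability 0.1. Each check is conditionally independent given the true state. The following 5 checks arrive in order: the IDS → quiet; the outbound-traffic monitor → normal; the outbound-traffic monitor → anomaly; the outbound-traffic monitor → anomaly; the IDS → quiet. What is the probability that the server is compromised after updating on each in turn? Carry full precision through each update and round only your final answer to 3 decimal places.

0.282

After the IDS='quiet': P(compromised) = 0.7·0.1000 / (0.7·0.1000 + 0.85·0.9000) ≈ 0.0838
After the outbound-traffic monitor='normal': P(compromised) = 0.75·0.0838 / (0.75·0.0838 + 0.9·0.9162) ≈ 0.0709
After the outbound-traffic monitor='anomaly': P(compromised) = 0.25·0.0709 / (0.25·0.0709 + 0.1·0.9291) ≈ 0.1601
After the outbound-traffic monitor='anomaly': P(compromised) = 0.25·0.1601 / (0.25·0.1601 + 0.1·0.8399) ≈ 0.3228
After the IDS='quiet': P(compromised) = 0.7·0.3228 / (0.7·0.3228 + 0.85·0.6772) ≈ 0.2819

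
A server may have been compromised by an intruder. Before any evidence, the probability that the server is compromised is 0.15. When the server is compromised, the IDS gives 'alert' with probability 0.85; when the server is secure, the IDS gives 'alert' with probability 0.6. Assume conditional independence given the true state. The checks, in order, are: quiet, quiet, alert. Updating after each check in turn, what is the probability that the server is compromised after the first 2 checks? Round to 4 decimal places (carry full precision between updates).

After 'quiet': P(compromised) = 0.15·0.1500 / (0.15·0.1500 + 0.4·0.8500) ≈ 0.0621
After 'quiet': P(compromised) = 0.15·0.0621 / (0.15·0.0621 + 0.4·0.9379) ≈ 0.0242

0.0242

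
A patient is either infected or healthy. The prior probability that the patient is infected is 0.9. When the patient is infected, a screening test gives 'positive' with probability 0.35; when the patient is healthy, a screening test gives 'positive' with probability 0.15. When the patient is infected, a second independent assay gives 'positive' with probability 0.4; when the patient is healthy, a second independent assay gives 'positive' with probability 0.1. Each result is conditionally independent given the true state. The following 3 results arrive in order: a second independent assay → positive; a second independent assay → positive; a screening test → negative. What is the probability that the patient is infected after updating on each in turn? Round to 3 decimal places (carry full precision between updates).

0.991

After a second independent assay='positive': P(infected) = 0.4·0.9000 / (0.4·0.9000 + 0.1·0.1000) ≈ 0.9730
After a second independent assay='positive': P(infected) = 0.4·0.9730 / (0.4·0.9730 + 0.1·0.0270) ≈ 0.9931
After a screening test='negative': P(infected) = 0.65·0.9931 / (0.65·0.9931 + 0.85·0.0069) ≈ 0.9910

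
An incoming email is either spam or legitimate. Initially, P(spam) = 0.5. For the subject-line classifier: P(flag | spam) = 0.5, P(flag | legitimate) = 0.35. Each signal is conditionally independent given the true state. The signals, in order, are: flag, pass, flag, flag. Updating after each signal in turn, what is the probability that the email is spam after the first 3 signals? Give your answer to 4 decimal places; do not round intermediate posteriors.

After 'flag': P(spam) = 0.5·0.5000 / (0.5·0.5000 + 0.35·0.5000) ≈ 0.5882
After 'pass': P(spam) = 0.5·0.5882 / (0.5·0.5882 + 0.65·0.4118) ≈ 0.5236
After 'flag': P(spam) = 0.5·0.5236 / (0.5·0.5236 + 0.35·0.4764) ≈ 0.6109

0.6109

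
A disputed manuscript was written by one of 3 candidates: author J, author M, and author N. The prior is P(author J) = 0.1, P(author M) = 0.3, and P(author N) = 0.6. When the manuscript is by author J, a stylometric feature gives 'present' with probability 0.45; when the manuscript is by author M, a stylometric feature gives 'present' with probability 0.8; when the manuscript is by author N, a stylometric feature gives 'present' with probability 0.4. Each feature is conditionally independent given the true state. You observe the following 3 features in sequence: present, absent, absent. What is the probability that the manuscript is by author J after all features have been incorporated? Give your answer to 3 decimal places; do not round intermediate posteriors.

0.124

Apply Bayes' rule sequentially, carrying P(author J) forward.
After 'present': normaliser = 0.45·0.1000 + 0.8·0.3000 + 0.4·0.6000; P(author J) ≈ 0.0857, P(author M) ≈ 0.4571, P(author N) ≈ 0.4571
After 'absent': normaliser = 0.55·0.0857 + 0.2·0.4571 + 0.6·0.4571; P(author J) ≈ 0.1142, P(author M) ≈ 0.2215, P(author N) ≈ 0.6644
After 'absent': normaliser = 0.55·0.1142 + 0.2·0.2215 + 0.6·0.6644; P(author J) ≈ 0.1242, P(author M) ≈ 0.0876, P(author N) ≈ 0.7882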